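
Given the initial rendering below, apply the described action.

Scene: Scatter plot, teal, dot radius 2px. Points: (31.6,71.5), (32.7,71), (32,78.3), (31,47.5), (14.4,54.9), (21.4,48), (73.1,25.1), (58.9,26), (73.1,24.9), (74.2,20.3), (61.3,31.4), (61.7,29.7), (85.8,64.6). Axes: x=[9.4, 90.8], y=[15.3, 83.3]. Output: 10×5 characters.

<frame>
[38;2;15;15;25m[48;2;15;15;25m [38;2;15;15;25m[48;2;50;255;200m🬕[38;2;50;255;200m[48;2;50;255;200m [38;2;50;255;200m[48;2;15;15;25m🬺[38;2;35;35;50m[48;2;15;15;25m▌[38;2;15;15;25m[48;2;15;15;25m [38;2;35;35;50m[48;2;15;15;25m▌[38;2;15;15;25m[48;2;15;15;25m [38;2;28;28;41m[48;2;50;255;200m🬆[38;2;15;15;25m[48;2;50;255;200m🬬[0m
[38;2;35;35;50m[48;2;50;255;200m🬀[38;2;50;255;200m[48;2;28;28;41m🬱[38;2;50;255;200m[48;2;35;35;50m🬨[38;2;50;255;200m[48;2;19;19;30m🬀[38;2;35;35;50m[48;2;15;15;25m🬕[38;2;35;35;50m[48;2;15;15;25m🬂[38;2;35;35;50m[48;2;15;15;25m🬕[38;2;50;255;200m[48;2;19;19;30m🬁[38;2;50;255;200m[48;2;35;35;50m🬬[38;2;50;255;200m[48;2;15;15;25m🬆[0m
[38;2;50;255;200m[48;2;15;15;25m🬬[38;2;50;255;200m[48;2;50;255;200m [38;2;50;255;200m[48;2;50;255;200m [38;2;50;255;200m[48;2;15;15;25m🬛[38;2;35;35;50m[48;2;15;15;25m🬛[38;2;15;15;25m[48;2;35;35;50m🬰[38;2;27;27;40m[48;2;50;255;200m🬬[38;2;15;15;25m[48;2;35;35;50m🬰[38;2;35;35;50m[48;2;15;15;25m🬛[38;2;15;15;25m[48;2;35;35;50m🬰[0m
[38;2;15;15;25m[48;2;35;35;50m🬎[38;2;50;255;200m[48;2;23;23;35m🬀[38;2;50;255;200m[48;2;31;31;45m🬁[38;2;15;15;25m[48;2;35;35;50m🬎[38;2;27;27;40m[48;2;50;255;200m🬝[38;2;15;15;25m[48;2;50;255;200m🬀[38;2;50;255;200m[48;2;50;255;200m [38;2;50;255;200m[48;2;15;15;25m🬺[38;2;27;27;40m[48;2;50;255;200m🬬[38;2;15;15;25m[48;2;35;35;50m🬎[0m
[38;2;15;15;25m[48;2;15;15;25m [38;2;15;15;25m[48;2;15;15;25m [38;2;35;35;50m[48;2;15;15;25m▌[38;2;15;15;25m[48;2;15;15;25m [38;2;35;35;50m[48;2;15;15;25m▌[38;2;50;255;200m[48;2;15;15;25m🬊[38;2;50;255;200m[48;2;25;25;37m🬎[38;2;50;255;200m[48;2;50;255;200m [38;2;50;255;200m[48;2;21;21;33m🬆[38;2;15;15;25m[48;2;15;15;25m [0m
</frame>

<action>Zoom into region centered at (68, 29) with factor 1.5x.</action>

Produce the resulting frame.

<frame>
[38;2;15;15;25m[48;2;15;15;25m [38;2;15;15;25m[48;2;15;15;25m [38;2;35;35;50m[48;2;15;15;25m▌[38;2;15;15;25m[48;2;15;15;25m [38;2;35;35;50m[48;2;15;15;25m▌[38;2;15;15;25m[48;2;15;15;25m [38;2;35;35;50m[48;2;15;15;25m▌[38;2;15;15;25m[48;2;15;15;25m [38;2;35;35;50m[48;2;15;15;25m▌[38;2;15;15;25m[48;2;15;15;25m [0m
[38;2;35;35;50m[48;2;15;15;25m🬂[38;2;35;35;50m[48;2;15;15;25m🬂[38;2;35;35;50m[48;2;15;15;25m🬕[38;2;28;28;41m[48;2;50;255;200m🬆[38;2;27;27;40m[48;2;50;255;200m🬬[38;2;35;35;50m[48;2;15;15;25m🬂[38;2;35;35;50m[48;2;15;15;25m🬕[38;2;35;35;50m[48;2;15;15;25m🬂[38;2;35;35;50m[48;2;15;15;25m🬕[38;2;35;35;50m[48;2;15;15;25m🬂[0m
[38;2;15;15;25m[48;2;35;35;50m🬰[38;2;15;15;25m[48;2;35;35;50m🬰[38;2;35;35;50m[48;2;50;255;200m🬐[38;2;50;255;200m[48;2;50;255;200m [38;2;50;255;200m[48;2;35;35;50m🬥[38;2;15;15;25m[48;2;50;255;200m🬀[38;2;28;28;41m[48;2;50;255;200m🬊[38;2;15;15;25m[48;2;35;35;50m🬰[38;2;35;35;50m[48;2;15;15;25m🬛[38;2;15;15;25m[48;2;35;35;50m🬰[0m
[38;2;15;15;25m[48;2;35;35;50m🬎[38;2;15;15;25m[48;2;35;35;50m🬎[38;2;35;35;50m[48;2;15;15;25m🬲[38;2;50;255;200m[48;2;23;23;35m🬀[38;2;50;255;200m[48;2;31;31;45m🬁[38;2;50;255;200m[48;2;35;35;50m🬬[38;2;50;255;200m[48;2;28;28;41m🬆[38;2;15;15;25m[48;2;35;35;50m🬎[38;2;35;35;50m[48;2;15;15;25m🬲[38;2;15;15;25m[48;2;35;35;50m🬎[0m
[38;2;15;15;25m[48;2;15;15;25m [38;2;15;15;25m[48;2;15;15;25m [38;2;35;35;50m[48;2;15;15;25m▌[38;2;15;15;25m[48;2;15;15;25m [38;2;35;35;50m[48;2;15;15;25m▌[38;2;15;15;25m[48;2;15;15;25m [38;2;35;35;50m[48;2;15;15;25m▌[38;2;15;15;25m[48;2;15;15;25m [38;2;35;35;50m[48;2;15;15;25m▌[38;2;15;15;25m[48;2;15;15;25m [0m
</frame>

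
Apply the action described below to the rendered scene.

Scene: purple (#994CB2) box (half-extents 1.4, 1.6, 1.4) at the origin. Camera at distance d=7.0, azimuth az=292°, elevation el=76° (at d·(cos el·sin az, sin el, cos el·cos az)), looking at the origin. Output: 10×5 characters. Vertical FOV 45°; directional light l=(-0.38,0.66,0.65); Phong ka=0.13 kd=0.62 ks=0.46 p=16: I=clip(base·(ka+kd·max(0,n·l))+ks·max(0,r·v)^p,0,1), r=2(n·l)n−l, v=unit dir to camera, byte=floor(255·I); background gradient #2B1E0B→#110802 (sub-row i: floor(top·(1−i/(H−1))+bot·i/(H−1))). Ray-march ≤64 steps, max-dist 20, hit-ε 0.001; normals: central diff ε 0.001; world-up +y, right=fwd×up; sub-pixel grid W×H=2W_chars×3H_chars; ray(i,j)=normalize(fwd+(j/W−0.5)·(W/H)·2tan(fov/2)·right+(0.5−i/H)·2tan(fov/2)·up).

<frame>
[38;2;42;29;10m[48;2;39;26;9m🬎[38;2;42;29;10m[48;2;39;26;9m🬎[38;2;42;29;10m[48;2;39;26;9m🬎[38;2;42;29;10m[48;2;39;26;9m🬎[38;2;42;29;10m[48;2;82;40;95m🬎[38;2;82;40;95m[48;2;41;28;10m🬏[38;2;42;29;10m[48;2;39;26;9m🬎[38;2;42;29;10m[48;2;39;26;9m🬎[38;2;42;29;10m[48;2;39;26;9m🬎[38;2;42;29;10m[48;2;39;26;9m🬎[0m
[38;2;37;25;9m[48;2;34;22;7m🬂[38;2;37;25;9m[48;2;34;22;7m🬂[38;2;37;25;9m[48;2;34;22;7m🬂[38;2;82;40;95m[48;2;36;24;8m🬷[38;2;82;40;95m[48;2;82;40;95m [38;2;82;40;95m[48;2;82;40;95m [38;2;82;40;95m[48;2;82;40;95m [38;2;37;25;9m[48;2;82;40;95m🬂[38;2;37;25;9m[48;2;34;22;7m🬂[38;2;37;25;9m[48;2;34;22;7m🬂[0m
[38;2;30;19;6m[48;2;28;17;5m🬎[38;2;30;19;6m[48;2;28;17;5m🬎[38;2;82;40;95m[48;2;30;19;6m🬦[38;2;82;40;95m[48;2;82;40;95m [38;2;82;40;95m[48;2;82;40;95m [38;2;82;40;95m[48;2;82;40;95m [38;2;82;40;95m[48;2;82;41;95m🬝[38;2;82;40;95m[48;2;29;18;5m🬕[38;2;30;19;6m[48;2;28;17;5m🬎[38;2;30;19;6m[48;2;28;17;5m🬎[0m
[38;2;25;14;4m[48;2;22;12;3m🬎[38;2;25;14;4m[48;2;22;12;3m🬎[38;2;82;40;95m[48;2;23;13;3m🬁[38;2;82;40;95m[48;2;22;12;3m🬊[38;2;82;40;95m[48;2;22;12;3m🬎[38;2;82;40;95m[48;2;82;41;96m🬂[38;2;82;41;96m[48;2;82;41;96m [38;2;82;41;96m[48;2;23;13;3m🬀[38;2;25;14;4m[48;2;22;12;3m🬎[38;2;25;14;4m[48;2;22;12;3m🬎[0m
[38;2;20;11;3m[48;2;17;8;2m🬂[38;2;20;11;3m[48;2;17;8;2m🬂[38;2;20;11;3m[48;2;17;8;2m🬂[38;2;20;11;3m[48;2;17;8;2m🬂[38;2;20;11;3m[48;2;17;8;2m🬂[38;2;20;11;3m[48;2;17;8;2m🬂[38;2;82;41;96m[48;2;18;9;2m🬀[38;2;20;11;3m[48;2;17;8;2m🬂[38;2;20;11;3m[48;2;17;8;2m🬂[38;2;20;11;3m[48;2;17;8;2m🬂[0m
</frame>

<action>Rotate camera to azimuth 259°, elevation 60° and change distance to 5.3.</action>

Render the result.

<frame>
[38;2;42;29;10m[48;2;39;26;9m🬎[38;2;42;29;10m[48;2;39;26;9m🬎[38;2;43;30;11m[48;2;82;40;95m🬂[38;2;43;30;11m[48;2;82;40;95m🬀[38;2;82;40;95m[48;2;82;40;95m [38;2;82;40;95m[48;2;82;40;95m [38;2;82;40;95m[48;2;82;40;95m [38;2;82;40;95m[48;2;43;30;11m🬺[38;2;42;29;10m[48;2;39;26;9m🬎[38;2;42;29;10m[48;2;39;26;9m🬎[0m
[38;2;37;25;9m[48;2;34;22;7m🬂[38;2;37;25;9m[48;2;34;22;7m🬂[38;2;82;40;95m[48;2;82;40;95m [38;2;82;40;95m[48;2;82;40;95m [38;2;82;40;95m[48;2;82;40;95m [38;2;82;40;95m[48;2;82;40;95m [38;2;82;40;95m[48;2;82;40;95m [38;2;82;40;95m[48;2;82;40;95m [38;2;36;24;8m[48;2;82;40;95m🬉[38;2;37;25;9m[48;2;34;22;7m🬂[0m
[38;2;30;19;6m[48;2;28;17;5m🬎[38;2;30;19;6m[48;2;28;17;5m🬎[38;2;82;40;95m[48;2;82;40;95m [38;2;82;40;95m[48;2;82;40;95m [38;2;82;40;95m[48;2;82;40;95m [38;2;82;40;95m[48;2;82;40;95m [38;2;82;40;95m[48;2;82;40;95m [38;2;82;40;95m[48;2;82;41;96m🬆[38;2;82;41;96m[48;2;82;41;96m [38;2;82;41;96m[48;2;30;19;6m🬓[0m
[38;2;25;14;4m[48;2;22;12;3m🬎[38;2;25;14;4m[48;2;22;12;3m🬎[38;2;82;40;95m[48;2;55;27;65m🬝[38;2;82;40;95m[48;2;55;27;65m🬎[38;2;82;40;95m[48;2;55;27;65m🬎[38;2;82;40;95m[48;2;55;27;65m🬂[38;2;82;40;95m[48;2;55;27;65m🬂[38;2;82;41;96m[48;2;55;27;65m🬂[38;2;55;27;65m[48;2;22;12;3m🬝[38;2;55;27;65m[48;2;23;13;3m🬀[0m
[38;2;20;11;3m[48;2;17;8;2m🬂[38;2;20;11;3m[48;2;17;8;2m🬂[38;2;55;27;65m[48;2;18;9;2m🬁[38;2;55;27;65m[48;2;17;8;2m🬬[38;2;55;27;65m[48;2;17;8;2m🬝[38;2;55;27;65m[48;2;17;8;2m🬎[38;2;55;27;65m[48;2;17;8;2m🬎[38;2;55;27;65m[48;2;17;8;2m🬂[38;2;20;11;3m[48;2;17;8;2m🬂[38;2;20;11;3m[48;2;17;8;2m🬂[0m
</frame>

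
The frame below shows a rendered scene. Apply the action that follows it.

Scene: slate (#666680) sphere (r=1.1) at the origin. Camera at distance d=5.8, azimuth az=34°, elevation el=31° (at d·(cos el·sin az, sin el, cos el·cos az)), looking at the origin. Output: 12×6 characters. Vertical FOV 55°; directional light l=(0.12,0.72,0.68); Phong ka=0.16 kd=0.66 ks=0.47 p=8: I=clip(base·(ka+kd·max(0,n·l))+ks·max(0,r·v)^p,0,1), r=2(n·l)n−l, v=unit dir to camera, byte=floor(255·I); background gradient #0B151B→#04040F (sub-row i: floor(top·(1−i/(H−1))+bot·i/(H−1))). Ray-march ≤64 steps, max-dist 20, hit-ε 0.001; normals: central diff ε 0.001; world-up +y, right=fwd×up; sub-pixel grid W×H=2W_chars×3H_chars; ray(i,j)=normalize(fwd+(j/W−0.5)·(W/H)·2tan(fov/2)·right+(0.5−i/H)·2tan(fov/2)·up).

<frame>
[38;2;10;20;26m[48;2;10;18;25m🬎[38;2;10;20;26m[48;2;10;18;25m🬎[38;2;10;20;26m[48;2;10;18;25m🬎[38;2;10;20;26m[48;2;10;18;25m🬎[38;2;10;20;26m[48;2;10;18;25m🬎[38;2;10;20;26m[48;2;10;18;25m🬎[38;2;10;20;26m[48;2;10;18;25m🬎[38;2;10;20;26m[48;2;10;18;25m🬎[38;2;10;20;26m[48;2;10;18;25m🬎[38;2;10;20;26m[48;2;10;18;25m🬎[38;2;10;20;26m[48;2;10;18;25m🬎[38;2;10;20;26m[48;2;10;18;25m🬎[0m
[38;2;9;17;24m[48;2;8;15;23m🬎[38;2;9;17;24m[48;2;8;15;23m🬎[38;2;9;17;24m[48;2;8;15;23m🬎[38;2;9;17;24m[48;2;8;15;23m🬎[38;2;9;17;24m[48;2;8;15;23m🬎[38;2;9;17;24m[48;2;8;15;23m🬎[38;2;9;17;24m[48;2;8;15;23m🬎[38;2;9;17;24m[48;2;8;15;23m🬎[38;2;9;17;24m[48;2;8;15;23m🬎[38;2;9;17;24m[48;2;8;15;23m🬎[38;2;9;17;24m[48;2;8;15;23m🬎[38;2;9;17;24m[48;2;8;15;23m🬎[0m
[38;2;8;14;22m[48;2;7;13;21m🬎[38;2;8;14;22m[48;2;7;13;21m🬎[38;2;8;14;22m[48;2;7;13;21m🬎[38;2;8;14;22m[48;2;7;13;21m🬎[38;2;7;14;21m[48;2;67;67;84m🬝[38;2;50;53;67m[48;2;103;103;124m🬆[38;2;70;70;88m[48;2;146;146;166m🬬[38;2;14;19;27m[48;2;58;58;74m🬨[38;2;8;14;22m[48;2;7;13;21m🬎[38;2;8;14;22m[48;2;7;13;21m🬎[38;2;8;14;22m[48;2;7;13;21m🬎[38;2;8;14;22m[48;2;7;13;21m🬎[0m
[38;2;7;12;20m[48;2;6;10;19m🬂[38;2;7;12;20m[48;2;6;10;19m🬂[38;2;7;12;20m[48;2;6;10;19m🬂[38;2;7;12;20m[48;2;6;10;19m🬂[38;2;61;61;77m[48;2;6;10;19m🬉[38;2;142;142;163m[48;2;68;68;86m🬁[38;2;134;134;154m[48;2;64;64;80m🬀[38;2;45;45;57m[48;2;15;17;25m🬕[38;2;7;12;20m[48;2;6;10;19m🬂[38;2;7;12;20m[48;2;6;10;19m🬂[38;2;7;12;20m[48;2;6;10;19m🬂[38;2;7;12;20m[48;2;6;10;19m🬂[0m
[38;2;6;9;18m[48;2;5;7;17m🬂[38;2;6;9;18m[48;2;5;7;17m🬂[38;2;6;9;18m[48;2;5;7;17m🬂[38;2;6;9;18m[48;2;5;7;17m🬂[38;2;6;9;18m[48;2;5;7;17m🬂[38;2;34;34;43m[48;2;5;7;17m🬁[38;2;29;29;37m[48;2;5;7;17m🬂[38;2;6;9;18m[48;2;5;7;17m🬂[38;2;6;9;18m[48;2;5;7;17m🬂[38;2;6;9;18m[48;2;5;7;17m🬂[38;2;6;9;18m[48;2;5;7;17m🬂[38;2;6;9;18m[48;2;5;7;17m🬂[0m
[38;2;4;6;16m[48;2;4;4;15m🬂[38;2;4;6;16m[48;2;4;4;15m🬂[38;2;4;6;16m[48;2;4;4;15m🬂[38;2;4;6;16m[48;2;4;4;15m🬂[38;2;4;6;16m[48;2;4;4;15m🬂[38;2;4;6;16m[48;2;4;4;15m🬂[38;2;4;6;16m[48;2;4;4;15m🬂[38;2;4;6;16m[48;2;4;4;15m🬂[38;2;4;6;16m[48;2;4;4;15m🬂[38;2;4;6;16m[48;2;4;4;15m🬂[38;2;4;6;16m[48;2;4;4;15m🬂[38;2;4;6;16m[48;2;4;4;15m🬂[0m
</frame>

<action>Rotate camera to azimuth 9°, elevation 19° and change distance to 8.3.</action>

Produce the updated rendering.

<frame>
[38;2;10;20;26m[48;2;10;18;25m🬎[38;2;10;20;26m[48;2;10;18;25m🬎[38;2;10;20;26m[48;2;10;18;25m🬎[38;2;10;20;26m[48;2;10;18;25m🬎[38;2;10;20;26m[48;2;10;18;25m🬎[38;2;10;20;26m[48;2;10;18;25m🬎[38;2;10;20;26m[48;2;10;18;25m🬎[38;2;10;20;26m[48;2;10;18;25m🬎[38;2;10;20;26m[48;2;10;18;25m🬎[38;2;10;20;26m[48;2;10;18;25m🬎[38;2;10;20;26m[48;2;10;18;25m🬎[38;2;10;20;26m[48;2;10;18;25m🬎[0m
[38;2;9;17;24m[48;2;8;15;23m🬎[38;2;9;17;24m[48;2;8;15;23m🬎[38;2;9;17;24m[48;2;8;15;23m🬎[38;2;9;17;24m[48;2;8;15;23m🬎[38;2;9;17;24m[48;2;8;15;23m🬎[38;2;9;17;24m[48;2;8;15;23m🬎[38;2;9;17;24m[48;2;8;15;23m🬎[38;2;9;17;24m[48;2;8;15;23m🬎[38;2;9;17;24m[48;2;8;15;23m🬎[38;2;9;17;24m[48;2;8;15;23m🬎[38;2;9;17;24m[48;2;8;15;23m🬎[38;2;9;17;24m[48;2;8;15;23m🬎[0m
[38;2;8;14;22m[48;2;7;13;21m🬎[38;2;8;14;22m[48;2;7;13;21m🬎[38;2;8;14;22m[48;2;7;13;21m🬎[38;2;8;14;22m[48;2;7;13;21m🬎[38;2;8;14;22m[48;2;7;13;21m🬎[38;2;8;14;22m[48;2;64;64;80m🬆[38;2;39;42;55m[48;2;115;115;135m🬎[38;2;52;52;65m[48;2;7;14;21m🬏[38;2;8;14;22m[48;2;7;13;21m🬎[38;2;8;14;22m[48;2;7;13;21m🬎[38;2;8;14;22m[48;2;7;13;21m🬎[38;2;8;14;22m[48;2;7;13;21m🬎[0m
[38;2;7;12;20m[48;2;6;10;19m🬂[38;2;7;12;20m[48;2;6;10;19m🬂[38;2;7;12;20m[48;2;6;10;19m🬂[38;2;7;12;20m[48;2;6;10;19m🬂[38;2;7;12;20m[48;2;6;10;19m🬂[38;2;59;59;73m[48;2;15;17;23m🬊[38;2;97;97;116m[48;2;39;39;49m🬂[38;2;52;52;65m[48;2;10;13;22m🬀[38;2;7;12;20m[48;2;6;10;19m🬂[38;2;7;12;20m[48;2;6;10;19m🬂[38;2;7;12;20m[48;2;6;10;19m🬂[38;2;7;12;20m[48;2;6;10;19m🬂[0m
[38;2;6;9;18m[48;2;5;7;17m🬂[38;2;6;9;18m[48;2;5;7;17m🬂[38;2;6;9;18m[48;2;5;7;17m🬂[38;2;6;9;18m[48;2;5;7;17m🬂[38;2;6;9;18m[48;2;5;7;17m🬂[38;2;6;9;18m[48;2;5;7;17m🬂[38;2;6;9;18m[48;2;5;7;17m🬂[38;2;6;9;18m[48;2;5;7;17m🬂[38;2;6;9;18m[48;2;5;7;17m🬂[38;2;6;9;18m[48;2;5;7;17m🬂[38;2;6;9;18m[48;2;5;7;17m🬂[38;2;6;9;18m[48;2;5;7;17m🬂[0m
[38;2;4;6;16m[48;2;4;4;15m🬂[38;2;4;6;16m[48;2;4;4;15m🬂[38;2;4;6;16m[48;2;4;4;15m🬂[38;2;4;6;16m[48;2;4;4;15m🬂[38;2;4;6;16m[48;2;4;4;15m🬂[38;2;4;6;16m[48;2;4;4;15m🬂[38;2;4;6;16m[48;2;4;4;15m🬂[38;2;4;6;16m[48;2;4;4;15m🬂[38;2;4;6;16m[48;2;4;4;15m🬂[38;2;4;6;16m[48;2;4;4;15m🬂[38;2;4;6;16m[48;2;4;4;15m🬂[38;2;4;6;16m[48;2;4;4;15m🬂[0m
</frame>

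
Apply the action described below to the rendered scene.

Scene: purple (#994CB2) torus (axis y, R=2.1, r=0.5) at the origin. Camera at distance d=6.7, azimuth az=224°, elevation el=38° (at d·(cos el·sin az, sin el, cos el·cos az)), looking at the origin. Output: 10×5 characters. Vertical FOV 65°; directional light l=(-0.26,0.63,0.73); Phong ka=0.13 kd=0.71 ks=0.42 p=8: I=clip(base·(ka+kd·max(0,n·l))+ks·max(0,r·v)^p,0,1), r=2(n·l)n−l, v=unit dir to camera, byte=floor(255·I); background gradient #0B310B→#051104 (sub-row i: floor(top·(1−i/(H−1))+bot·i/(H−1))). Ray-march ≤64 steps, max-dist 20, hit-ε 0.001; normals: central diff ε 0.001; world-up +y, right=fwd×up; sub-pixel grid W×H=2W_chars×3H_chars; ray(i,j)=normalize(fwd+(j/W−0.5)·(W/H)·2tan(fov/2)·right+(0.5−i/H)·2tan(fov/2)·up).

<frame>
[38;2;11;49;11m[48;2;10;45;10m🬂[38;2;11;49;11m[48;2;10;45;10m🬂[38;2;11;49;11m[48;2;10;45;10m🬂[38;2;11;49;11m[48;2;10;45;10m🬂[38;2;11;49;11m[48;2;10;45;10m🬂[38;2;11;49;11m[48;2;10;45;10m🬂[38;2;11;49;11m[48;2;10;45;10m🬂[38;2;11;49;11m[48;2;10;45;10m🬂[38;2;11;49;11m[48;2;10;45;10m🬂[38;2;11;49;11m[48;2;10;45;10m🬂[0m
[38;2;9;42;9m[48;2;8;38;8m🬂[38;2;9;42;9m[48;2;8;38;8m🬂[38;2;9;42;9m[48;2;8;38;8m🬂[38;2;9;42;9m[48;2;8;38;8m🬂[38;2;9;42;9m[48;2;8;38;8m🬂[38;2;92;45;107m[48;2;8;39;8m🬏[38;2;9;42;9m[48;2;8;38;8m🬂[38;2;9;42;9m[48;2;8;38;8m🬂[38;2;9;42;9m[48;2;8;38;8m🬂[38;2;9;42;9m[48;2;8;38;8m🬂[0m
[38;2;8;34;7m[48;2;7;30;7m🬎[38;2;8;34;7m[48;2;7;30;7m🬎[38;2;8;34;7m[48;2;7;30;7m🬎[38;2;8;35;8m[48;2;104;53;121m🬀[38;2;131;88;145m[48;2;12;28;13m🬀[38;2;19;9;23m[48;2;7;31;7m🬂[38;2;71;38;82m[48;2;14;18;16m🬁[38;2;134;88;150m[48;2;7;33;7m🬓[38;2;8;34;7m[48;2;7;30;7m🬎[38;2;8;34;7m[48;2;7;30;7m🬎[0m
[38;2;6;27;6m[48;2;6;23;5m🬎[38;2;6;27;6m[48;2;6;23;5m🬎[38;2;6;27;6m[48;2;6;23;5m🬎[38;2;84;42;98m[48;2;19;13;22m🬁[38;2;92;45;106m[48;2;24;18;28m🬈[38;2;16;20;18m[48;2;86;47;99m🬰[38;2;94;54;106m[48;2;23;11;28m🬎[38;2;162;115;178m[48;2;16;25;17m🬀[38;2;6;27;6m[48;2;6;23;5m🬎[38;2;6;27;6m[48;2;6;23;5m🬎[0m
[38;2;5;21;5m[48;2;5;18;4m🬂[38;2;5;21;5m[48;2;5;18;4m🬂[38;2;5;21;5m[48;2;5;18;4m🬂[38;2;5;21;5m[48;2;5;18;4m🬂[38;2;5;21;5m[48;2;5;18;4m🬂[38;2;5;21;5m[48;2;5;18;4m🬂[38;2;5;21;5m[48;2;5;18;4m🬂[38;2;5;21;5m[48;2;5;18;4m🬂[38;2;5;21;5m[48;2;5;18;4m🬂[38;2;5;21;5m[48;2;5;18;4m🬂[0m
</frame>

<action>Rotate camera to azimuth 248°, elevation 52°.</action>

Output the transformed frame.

<frame>
[38;2;11;49;11m[48;2;10;45;10m🬂[38;2;11;49;11m[48;2;10;45;10m🬂[38;2;11;49;11m[48;2;10;45;10m🬂[38;2;11;49;11m[48;2;10;45;10m🬂[38;2;11;49;11m[48;2;10;45;10m🬂[38;2;11;49;11m[48;2;10;45;10m🬂[38;2;11;49;11m[48;2;10;45;10m🬂[38;2;11;49;11m[48;2;10;45;10m🬂[38;2;11;49;11m[48;2;10;45;10m🬂[38;2;11;49;11m[48;2;10;45;10m🬂[0m
[38;2;9;42;9m[48;2;8;38;8m🬂[38;2;9;42;9m[48;2;8;38;8m🬂[38;2;9;42;9m[48;2;8;38;8m🬂[38;2;9;42;9m[48;2;8;38;8m🬂[38;2;9;40;9m[48;2;102;55;118m🬎[38;2;9;40;9m[48;2;60;29;70m🬎[38;2;77;39;90m[48;2;8;39;8m🬏[38;2;9;42;9m[48;2;8;38;8m🬂[38;2;9;42;9m[48;2;8;38;8m🬂[38;2;9;42;9m[48;2;8;38;8m🬂[0m
[38;2;8;34;7m[48;2;7;30;7m🬎[38;2;8;34;7m[48;2;7;30;7m🬎[38;2;8;34;7m[48;2;7;30;7m🬎[38;2;8;35;8m[48;2;112;58;129m🬀[38;2;99;49;115m[48;2;7;32;7m🬀[38;2;8;34;7m[48;2;7;30;7m🬎[38;2;48;24;56m[48;2;14;18;16m🬁[38;2;105;59;120m[48;2;7;33;7m🬓[38;2;8;34;7m[48;2;7;30;7m🬎[38;2;8;34;7m[48;2;7;30;7m🬎[0m
[38;2;6;27;6m[48;2;6;23;5m🬎[38;2;6;27;6m[48;2;6;23;5m🬎[38;2;6;27;6m[48;2;6;23;5m🬎[38;2;80;39;93m[48;2;14;13;17m🬊[38;2;7;28;6m[48;2;79;39;93m🬂[38;2;7;28;6m[48;2;77;39;89m🬂[38;2;47;31;54m[48;2;119;72;134m🬆[38;2;156;101;174m[48;2;6;25;5m🬄[38;2;6;27;6m[48;2;6;23;5m🬎[38;2;6;27;6m[48;2;6;23;5m🬎[0m
[38;2;5;21;5m[48;2;5;18;4m🬂[38;2;5;21;5m[48;2;5;18;4m🬂[38;2;5;21;5m[48;2;5;18;4m🬂[38;2;5;21;5m[48;2;5;18;4m🬂[38;2;22;11;25m[48;2;5;18;4m🬁[38;2;45;22;52m[48;2;5;18;4m🬂[38;2;5;21;5m[48;2;5;18;4m🬂[38;2;5;21;5m[48;2;5;18;4m🬂[38;2;5;21;5m[48;2;5;18;4m🬂[38;2;5;21;5m[48;2;5;18;4m🬂[0m
</frame>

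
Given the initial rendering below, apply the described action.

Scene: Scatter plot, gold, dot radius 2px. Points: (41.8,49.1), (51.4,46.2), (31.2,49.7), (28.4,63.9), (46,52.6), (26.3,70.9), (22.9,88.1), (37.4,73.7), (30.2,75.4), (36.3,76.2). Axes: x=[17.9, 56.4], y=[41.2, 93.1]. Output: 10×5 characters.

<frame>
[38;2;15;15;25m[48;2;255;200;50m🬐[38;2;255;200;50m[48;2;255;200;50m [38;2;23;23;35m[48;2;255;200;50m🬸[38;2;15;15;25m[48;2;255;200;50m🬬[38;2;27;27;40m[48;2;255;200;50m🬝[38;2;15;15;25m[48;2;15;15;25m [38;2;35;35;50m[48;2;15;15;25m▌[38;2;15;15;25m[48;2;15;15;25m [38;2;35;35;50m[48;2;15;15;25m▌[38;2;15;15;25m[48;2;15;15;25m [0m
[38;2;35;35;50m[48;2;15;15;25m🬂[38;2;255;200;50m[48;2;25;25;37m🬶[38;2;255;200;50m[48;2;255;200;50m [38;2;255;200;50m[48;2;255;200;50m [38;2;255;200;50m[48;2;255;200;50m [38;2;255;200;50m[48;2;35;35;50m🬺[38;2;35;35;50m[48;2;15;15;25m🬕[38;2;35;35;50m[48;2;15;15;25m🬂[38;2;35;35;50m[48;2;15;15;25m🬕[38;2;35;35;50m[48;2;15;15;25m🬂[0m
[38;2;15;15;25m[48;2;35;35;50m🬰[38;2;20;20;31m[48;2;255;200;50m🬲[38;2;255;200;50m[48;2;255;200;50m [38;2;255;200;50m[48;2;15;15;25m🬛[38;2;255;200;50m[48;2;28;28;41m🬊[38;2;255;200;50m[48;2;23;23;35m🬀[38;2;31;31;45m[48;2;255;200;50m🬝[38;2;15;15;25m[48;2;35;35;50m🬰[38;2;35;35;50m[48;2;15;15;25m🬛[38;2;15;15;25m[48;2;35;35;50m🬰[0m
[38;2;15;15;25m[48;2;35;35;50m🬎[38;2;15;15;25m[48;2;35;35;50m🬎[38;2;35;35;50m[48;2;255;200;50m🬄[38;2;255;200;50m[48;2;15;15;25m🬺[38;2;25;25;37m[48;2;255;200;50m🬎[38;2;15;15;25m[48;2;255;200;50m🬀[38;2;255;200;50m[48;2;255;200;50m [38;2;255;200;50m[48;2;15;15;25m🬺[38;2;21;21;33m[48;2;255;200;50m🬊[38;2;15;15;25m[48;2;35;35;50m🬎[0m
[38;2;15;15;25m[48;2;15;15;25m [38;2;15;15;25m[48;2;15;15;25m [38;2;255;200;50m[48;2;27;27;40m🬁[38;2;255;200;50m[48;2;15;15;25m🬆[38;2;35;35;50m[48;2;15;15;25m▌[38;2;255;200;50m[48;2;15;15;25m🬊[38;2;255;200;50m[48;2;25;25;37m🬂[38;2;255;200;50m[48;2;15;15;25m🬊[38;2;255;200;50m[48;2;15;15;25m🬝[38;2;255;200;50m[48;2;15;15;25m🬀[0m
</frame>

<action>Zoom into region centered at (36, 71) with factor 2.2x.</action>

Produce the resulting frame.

<frame>
[38;2;15;15;25m[48;2;15;15;25m [38;2;15;15;25m[48;2;255;200;50m🬝[38;2;35;35;50m[48;2;15;15;25m▌[38;2;15;15;25m[48;2;15;15;25m [38;2;28;28;41m[48;2;255;200;50m🬆[38;2;15;15;25m[48;2;255;200;50m🬬[38;2;35;35;50m[48;2;15;15;25m▌[38;2;15;15;25m[48;2;15;15;25m [38;2;35;35;50m[48;2;15;15;25m▌[38;2;15;15;25m[48;2;15;15;25m [0m
[38;2;23;23;35m[48;2;255;200;50m🬴[38;2;255;200;50m[48;2;255;200;50m [38;2;255;200;50m[48;2;25;25;37m🬛[38;2;255;200;50m[48;2;19;19;30m🬁[38;2;255;200;50m[48;2;35;35;50m🬬[38;2;255;200;50m[48;2;255;200;50m [38;2;255;200;50m[48;2;28;28;41m🬱[38;2;35;35;50m[48;2;15;15;25m🬂[38;2;35;35;50m[48;2;15;15;25m🬕[38;2;35;35;50m[48;2;15;15;25m🬂[0m
[38;2;15;15;25m[48;2;35;35;50m🬰[38;2;23;23;35m[48;2;255;200;50m🬺[38;2;35;35;50m[48;2;15;15;25m🬛[38;2;15;15;25m[48;2;35;35;50m🬰[38;2;35;35;50m[48;2;15;15;25m🬛[38;2;255;200;50m[48;2;21;21;33m🬊[38;2;255;200;50m[48;2;27;27;40m🬀[38;2;15;15;25m[48;2;35;35;50m🬰[38;2;35;35;50m[48;2;15;15;25m🬛[38;2;15;15;25m[48;2;35;35;50m🬰[0m
[38;2;15;15;25m[48;2;255;200;50m🬀[38;2;15;15;25m[48;2;255;200;50m🬊[38;2;35;35;50m[48;2;15;15;25m🬲[38;2;15;15;25m[48;2;35;35;50m🬎[38;2;35;35;50m[48;2;15;15;25m🬲[38;2;15;15;25m[48;2;35;35;50m🬎[38;2;35;35;50m[48;2;15;15;25m🬲[38;2;15;15;25m[48;2;35;35;50m🬎[38;2;35;35;50m[48;2;15;15;25m🬲[38;2;15;15;25m[48;2;35;35;50m🬎[0m
[38;2;255;200;50m[48;2;15;15;25m🬊[38;2;255;200;50m[48;2;15;15;25m🬀[38;2;35;35;50m[48;2;15;15;25m▌[38;2;15;15;25m[48;2;15;15;25m [38;2;35;35;50m[48;2;15;15;25m▌[38;2;15;15;25m[48;2;15;15;25m [38;2;35;35;50m[48;2;15;15;25m▌[38;2;15;15;25m[48;2;15;15;25m [38;2;35;35;50m[48;2;15;15;25m▌[38;2;15;15;25m[48;2;15;15;25m [0m
</frame>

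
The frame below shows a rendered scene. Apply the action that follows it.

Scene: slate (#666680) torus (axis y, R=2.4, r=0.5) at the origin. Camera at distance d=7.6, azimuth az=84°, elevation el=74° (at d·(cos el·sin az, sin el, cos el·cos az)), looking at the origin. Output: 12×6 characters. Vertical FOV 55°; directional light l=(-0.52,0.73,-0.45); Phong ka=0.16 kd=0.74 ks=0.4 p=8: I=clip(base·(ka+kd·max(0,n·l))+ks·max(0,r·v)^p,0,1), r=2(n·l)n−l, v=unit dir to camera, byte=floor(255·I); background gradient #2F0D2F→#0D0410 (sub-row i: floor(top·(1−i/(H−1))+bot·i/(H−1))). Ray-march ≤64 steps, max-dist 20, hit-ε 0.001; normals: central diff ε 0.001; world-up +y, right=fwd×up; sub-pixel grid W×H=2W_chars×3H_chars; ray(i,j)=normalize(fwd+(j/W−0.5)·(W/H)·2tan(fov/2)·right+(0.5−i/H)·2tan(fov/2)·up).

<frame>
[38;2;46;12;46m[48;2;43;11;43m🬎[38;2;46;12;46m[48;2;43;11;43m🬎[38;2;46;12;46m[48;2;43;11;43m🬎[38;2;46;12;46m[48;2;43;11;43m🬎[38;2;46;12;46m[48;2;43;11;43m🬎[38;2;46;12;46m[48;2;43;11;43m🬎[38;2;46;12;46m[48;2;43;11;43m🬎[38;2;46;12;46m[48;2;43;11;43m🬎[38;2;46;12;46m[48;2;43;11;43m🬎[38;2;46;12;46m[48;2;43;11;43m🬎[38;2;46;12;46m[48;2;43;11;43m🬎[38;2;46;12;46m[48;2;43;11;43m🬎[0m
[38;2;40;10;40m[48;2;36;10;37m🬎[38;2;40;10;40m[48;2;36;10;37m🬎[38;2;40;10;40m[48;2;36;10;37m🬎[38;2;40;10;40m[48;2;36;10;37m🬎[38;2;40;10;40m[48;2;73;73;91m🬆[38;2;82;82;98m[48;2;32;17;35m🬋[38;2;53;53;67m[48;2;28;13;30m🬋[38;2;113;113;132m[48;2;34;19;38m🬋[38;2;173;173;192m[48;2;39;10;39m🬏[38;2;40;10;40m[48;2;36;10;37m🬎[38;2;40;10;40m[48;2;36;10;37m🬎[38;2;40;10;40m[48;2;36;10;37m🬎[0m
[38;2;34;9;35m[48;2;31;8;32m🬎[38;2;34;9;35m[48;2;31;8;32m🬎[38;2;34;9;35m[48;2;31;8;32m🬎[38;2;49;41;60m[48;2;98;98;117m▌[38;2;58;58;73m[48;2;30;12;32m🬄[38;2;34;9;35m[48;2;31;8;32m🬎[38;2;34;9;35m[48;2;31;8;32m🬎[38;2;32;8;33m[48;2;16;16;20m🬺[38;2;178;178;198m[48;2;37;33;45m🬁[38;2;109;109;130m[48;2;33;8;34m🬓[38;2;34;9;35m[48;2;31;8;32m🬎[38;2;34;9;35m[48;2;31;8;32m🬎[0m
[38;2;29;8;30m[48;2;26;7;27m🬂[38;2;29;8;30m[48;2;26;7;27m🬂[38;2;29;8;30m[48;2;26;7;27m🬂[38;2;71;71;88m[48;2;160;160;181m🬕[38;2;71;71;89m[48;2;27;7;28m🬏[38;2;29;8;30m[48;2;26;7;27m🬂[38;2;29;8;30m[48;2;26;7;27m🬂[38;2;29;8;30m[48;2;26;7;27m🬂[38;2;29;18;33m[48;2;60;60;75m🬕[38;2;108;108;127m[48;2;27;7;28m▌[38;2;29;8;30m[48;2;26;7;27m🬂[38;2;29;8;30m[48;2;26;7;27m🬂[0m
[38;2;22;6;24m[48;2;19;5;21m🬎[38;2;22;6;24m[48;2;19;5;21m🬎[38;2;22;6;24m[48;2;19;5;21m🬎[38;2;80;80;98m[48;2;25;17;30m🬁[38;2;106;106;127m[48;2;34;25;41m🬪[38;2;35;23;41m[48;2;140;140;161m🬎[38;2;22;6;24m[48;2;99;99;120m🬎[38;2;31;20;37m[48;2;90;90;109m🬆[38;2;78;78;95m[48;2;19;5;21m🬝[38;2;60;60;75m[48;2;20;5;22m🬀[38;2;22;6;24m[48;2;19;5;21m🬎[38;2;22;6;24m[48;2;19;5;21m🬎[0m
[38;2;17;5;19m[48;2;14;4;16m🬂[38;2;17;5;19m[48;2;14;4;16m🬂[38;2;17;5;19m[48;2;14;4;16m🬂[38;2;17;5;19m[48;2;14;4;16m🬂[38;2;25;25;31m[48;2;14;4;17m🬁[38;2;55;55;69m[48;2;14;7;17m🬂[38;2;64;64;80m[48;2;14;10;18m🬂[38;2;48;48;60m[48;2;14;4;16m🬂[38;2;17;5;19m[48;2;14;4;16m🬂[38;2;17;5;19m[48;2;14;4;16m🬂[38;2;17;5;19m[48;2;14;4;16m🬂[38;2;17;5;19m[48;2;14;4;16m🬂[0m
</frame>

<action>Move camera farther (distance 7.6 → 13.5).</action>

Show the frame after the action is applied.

<frame>
[38;2;46;12;46m[48;2;43;11;43m🬎[38;2;46;12;46m[48;2;43;11;43m🬎[38;2;46;12;46m[48;2;43;11;43m🬎[38;2;46;12;46m[48;2;43;11;43m🬎[38;2;46;12;46m[48;2;43;11;43m🬎[38;2;46;12;46m[48;2;43;11;43m🬎[38;2;46;12;46m[48;2;43;11;43m🬎[38;2;46;12;46m[48;2;43;11;43m🬎[38;2;46;12;46m[48;2;43;11;43m🬎[38;2;46;12;46m[48;2;43;11;43m🬎[38;2;46;12;46m[48;2;43;11;43m🬎[38;2;46;12;46m[48;2;43;11;43m🬎[0m
[38;2;40;10;40m[48;2;36;10;37m🬎[38;2;40;10;40m[48;2;36;10;37m🬎[38;2;40;10;40m[48;2;36;10;37m🬎[38;2;40;10;40m[48;2;36;10;37m🬎[38;2;40;10;40m[48;2;36;10;37m🬎[38;2;40;10;40m[48;2;36;10;37m🬎[38;2;40;10;40m[48;2;36;10;37m🬎[38;2;40;10;40m[48;2;36;10;37m🬎[38;2;40;10;40m[48;2;36;10;37m🬎[38;2;40;10;40m[48;2;36;10;37m🬎[38;2;40;10;40m[48;2;36;10;37m🬎[38;2;40;10;40m[48;2;36;10;37m🬎[0m
[38;2;34;9;35m[48;2;31;8;32m🬎[38;2;34;9;35m[48;2;31;8;32m🬎[38;2;34;9;35m[48;2;31;8;32m🬎[38;2;34;9;35m[48;2;31;8;32m🬎[38;2;33;8;34m[48;2;93;93;111m🬝[38;2;86;86;103m[48;2;28;10;30m🬅[38;2;116;116;134m[48;2;27;10;29m🬂[38;2;34;15;37m[48;2;115;115;133m🬝[38;2;34;9;35m[48;2;31;8;32m🬎[38;2;34;9;35m[48;2;31;8;32m🬎[38;2;34;9;35m[48;2;31;8;32m🬎[38;2;34;9;35m[48;2;31;8;32m🬎[0m
[38;2;29;8;30m[48;2;26;7;27m🬂[38;2;29;8;30m[48;2;26;7;27m🬂[38;2;29;8;30m[48;2;26;7;27m🬂[38;2;29;8;30m[48;2;26;7;27m🬂[38;2;116;116;135m[48;2;25;11;28m🬉[38;2;181;181;203m[48;2;27;7;28m🬏[38;2;29;8;30m[48;2;26;7;27m🬂[38;2;37;23;42m[48;2;84;84;102m🬣[38;2;29;8;30m[48;2;26;7;27m🬂[38;2;29;8;30m[48;2;26;7;27m🬂[38;2;29;8;30m[48;2;26;7;27m🬂[38;2;29;8;30m[48;2;26;7;27m🬂[0m
[38;2;22;6;24m[48;2;19;5;21m🬎[38;2;22;6;24m[48;2;19;5;21m🬎[38;2;22;6;24m[48;2;19;5;21m🬎[38;2;22;6;24m[48;2;19;5;21m🬎[38;2;22;6;24m[48;2;19;5;21m🬎[38;2;63;63;79m[48;2;19;7;21m🬁[38;2;82;82;100m[48;2;20;5;22m🬂[38;2;38;38;48m[48;2;20;5;22m🬀[38;2;22;6;24m[48;2;19;5;21m🬎[38;2;22;6;24m[48;2;19;5;21m🬎[38;2;22;6;24m[48;2;19;5;21m🬎[38;2;22;6;24m[48;2;19;5;21m🬎[0m
[38;2;17;5;19m[48;2;14;4;16m🬂[38;2;17;5;19m[48;2;14;4;16m🬂[38;2;17;5;19m[48;2;14;4;16m🬂[38;2;17;5;19m[48;2;14;4;16m🬂[38;2;17;5;19m[48;2;14;4;16m🬂[38;2;17;5;19m[48;2;14;4;16m🬂[38;2;17;5;19m[48;2;14;4;16m🬂[38;2;17;5;19m[48;2;14;4;16m🬂[38;2;17;5;19m[48;2;14;4;16m🬂[38;2;17;5;19m[48;2;14;4;16m🬂[38;2;17;5;19m[48;2;14;4;16m🬂[38;2;17;5;19m[48;2;14;4;16m🬂[0m
</frame>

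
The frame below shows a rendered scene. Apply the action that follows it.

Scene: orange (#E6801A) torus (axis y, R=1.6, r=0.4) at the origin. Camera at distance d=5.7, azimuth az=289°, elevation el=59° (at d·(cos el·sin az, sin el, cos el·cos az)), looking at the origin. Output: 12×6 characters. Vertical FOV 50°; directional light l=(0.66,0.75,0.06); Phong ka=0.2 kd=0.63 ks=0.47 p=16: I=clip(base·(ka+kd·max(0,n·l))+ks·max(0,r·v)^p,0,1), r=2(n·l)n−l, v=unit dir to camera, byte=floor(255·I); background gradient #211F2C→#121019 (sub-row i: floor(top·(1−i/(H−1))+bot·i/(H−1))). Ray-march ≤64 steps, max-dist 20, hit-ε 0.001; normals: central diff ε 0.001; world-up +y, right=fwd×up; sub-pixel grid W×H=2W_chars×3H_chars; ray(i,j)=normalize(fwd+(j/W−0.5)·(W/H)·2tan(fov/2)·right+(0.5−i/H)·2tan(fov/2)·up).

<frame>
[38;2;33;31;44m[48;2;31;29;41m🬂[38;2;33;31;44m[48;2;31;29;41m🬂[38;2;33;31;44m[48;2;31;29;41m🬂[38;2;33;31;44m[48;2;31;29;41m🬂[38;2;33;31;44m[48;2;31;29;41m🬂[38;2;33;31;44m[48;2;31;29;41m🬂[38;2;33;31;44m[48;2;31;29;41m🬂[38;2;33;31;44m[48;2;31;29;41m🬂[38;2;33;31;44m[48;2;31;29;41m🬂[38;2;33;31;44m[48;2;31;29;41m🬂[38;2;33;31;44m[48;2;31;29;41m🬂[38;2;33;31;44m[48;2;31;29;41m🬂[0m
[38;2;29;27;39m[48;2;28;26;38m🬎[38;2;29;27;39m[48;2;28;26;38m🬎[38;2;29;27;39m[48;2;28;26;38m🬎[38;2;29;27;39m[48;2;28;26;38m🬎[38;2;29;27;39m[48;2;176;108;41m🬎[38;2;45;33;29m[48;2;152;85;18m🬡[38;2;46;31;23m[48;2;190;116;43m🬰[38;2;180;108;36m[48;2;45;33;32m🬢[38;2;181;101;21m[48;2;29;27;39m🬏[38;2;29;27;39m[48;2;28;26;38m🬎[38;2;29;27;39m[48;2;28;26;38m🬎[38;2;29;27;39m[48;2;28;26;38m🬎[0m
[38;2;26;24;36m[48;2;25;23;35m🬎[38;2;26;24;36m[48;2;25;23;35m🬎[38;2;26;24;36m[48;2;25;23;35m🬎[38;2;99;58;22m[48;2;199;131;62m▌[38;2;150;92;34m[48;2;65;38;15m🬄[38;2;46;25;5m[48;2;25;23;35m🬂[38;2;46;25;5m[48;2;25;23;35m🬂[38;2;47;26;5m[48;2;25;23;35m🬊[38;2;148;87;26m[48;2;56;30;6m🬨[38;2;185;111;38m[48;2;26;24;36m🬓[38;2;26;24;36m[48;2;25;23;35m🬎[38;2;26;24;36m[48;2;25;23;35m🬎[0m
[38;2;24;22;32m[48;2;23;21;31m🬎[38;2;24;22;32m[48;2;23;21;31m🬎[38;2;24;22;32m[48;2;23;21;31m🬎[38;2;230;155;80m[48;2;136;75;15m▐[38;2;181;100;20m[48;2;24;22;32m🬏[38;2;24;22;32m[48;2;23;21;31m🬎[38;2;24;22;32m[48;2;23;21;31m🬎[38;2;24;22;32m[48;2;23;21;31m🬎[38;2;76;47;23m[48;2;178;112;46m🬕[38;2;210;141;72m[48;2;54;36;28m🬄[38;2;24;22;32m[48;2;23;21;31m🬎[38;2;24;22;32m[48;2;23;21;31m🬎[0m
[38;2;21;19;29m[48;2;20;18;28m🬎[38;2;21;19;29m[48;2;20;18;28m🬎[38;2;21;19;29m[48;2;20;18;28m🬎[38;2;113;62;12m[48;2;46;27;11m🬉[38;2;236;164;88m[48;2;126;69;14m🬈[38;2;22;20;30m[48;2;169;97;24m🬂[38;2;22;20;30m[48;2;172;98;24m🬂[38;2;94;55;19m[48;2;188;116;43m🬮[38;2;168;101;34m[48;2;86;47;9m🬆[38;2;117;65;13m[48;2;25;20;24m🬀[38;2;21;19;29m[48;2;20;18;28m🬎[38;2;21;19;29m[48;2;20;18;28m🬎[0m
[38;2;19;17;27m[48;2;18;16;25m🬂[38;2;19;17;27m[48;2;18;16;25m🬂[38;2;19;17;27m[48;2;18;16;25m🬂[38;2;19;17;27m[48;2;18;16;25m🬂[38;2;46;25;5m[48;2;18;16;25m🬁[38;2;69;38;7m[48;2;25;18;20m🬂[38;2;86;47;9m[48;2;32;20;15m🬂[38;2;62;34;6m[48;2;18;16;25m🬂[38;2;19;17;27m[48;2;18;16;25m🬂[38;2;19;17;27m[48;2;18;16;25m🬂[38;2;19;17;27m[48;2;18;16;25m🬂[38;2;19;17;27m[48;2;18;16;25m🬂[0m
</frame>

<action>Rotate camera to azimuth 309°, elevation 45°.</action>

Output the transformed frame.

<frame>
[38;2;33;31;44m[48;2;31;29;41m🬂[38;2;33;31;44m[48;2;31;29;41m🬂[38;2;33;31;44m[48;2;31;29;41m🬂[38;2;33;31;44m[48;2;31;29;41m🬂[38;2;33;31;44m[48;2;31;29;41m🬂[38;2;33;31;44m[48;2;31;29;41m🬂[38;2;33;31;44m[48;2;31;29;41m🬂[38;2;33;31;44m[48;2;31;29;41m🬂[38;2;33;31;44m[48;2;31;29;41m🬂[38;2;33;31;44m[48;2;31;29;41m🬂[38;2;33;31;44m[48;2;31;29;41m🬂[38;2;33;31;44m[48;2;31;29;41m🬂[0m
[38;2;29;27;39m[48;2;28;26;38m🬎[38;2;29;27;39m[48;2;28;26;38m🬎[38;2;29;27;39m[48;2;28;26;38m🬎[38;2;29;27;39m[48;2;28;26;38m🬎[38;2;29;27;39m[48;2;28;26;38m🬎[38;2;29;27;39m[48;2;159;91;23m🬎[38;2;29;27;39m[48;2;156;94;32m🬎[38;2;165;93;20m[48;2;29;27;39m🬏[38;2;29;27;39m[48;2;28;26;38m🬎[38;2;29;27;39m[48;2;28;26;38m🬎[38;2;29;27;39m[48;2;28;26;38m🬎[38;2;29;27;39m[48;2;28;26;38m🬎[0m
[38;2;26;24;36m[48;2;25;23;35m🬎[38;2;26;24;36m[48;2;25;23;35m🬎[38;2;26;24;36m[48;2;25;23;35m🬎[38;2;54;37;31m[48;2;200;126;53m🬕[38;2;167;103;39m[48;2;58;36;22m🬕[38;2;98;54;11m[48;2;40;25;17m🬀[38;2;46;25;5m[48;2;25;23;35m🬊[38;2;90;50;10m[48;2;37;24;17m🬁[38;2;150;90;31m[48;2;47;29;16m🬧[38;2;201;127;53m[48;2;26;24;36m🬏[38;2;26;24;36m[48;2;25;23;35m🬎[38;2;26;24;36m[48;2;25;23;35m🬎[0m
[38;2;24;22;32m[48;2;23;21;31m🬎[38;2;24;22;32m[48;2;23;21;31m🬎[38;2;24;22;32m[48;2;46;25;5m🬴[38;2;175;100;24m[48;2;122;68;13m▐[38;2;185;103;21m[48;2;36;27;27m🬏[38;2;24;22;32m[48;2;23;21;31m🬎[38;2;24;22;32m[48;2;23;21;31m🬎[38;2;24;22;32m[48;2;23;21;31m🬎[38;2;94;54;16m[48;2;248;179;110m🬝[38;2;249;178;108m[48;2;84;52;26m🬄[38;2;24;22;32m[48;2;23;21;31m🬎[38;2;24;22;32m[48;2;23;21;31m🬎[0m
[38;2;21;19;29m[48;2;20;18;28m🬎[38;2;21;19;29m[48;2;20;18;28m🬎[38;2;21;19;29m[48;2;20;18;28m🬎[38;2;100;55;11m[48;2;30;21;19m🬁[38;2;141;78;17m[48;2;57;31;6m🬊[38;2;159;89;18m[48;2;73;40;8m🬎[38;2;67;40;16m[48;2;160;93;27m🬮[38;2;155;89;23m[48;2;83;46;8m🬎[38;2;240;173;106m[48;2;89;51;16m🬀[38;2;116;64;13m[48;2;20;18;28m🬀[38;2;21;19;29m[48;2;20;18;28m🬎[38;2;21;19;29m[48;2;20;18;28m🬎[0m
[38;2;19;17;27m[48;2;18;16;25m🬂[38;2;19;17;27m[48;2;18;16;25m🬂[38;2;19;17;27m[48;2;18;16;25m🬂[38;2;19;17;27m[48;2;18;16;25m🬂[38;2;46;25;5m[48;2;18;16;25m🬁[38;2;46;25;5m[48;2;18;16;25m🬂[38;2;46;25;5m[48;2;18;16;25m🬂[38;2;46;25;5m[48;2;18;16;25m🬂[38;2;19;17;27m[48;2;18;16;25m🬂[38;2;19;17;27m[48;2;18;16;25m🬂[38;2;19;17;27m[48;2;18;16;25m🬂[38;2;19;17;27m[48;2;18;16;25m🬂[0m
</frame>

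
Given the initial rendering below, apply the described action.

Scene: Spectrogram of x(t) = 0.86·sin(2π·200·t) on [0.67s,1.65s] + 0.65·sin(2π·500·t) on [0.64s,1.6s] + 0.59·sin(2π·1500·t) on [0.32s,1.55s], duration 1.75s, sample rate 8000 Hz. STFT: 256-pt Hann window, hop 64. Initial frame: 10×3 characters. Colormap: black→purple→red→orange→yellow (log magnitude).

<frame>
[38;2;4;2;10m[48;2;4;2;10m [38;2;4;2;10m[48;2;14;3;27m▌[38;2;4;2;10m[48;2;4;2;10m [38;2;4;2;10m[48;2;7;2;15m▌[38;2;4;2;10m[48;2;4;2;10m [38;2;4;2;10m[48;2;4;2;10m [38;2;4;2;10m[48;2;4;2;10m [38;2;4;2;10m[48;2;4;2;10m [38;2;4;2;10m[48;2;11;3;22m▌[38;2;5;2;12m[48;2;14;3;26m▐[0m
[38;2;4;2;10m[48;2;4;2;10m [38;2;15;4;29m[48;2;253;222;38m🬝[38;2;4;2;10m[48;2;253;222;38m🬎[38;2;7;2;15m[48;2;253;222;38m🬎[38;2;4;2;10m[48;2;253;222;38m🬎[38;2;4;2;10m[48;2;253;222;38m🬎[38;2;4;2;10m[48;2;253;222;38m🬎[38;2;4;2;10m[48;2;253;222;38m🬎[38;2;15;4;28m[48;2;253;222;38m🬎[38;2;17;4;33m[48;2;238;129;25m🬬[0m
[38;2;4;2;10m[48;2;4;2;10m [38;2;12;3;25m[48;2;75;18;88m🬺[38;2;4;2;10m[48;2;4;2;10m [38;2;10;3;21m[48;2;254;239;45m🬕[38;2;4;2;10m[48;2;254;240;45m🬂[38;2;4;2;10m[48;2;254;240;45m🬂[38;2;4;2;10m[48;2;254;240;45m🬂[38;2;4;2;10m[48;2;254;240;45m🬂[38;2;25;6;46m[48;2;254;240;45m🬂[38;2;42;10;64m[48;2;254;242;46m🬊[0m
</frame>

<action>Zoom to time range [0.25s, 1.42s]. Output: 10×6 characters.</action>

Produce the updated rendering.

<frame>
[38;2;10;3;20m[48;2;12;3;24m▌[38;2;4;2;10m[48;2;4;2;10m [38;2;4;2;10m[48;2;4;2;10m [38;2;5;2;12m[48;2;6;2;14m▐[38;2;4;2;10m[48;2;4;2;10m [38;2;4;2;10m[48;2;4;2;10m [38;2;4;2;10m[48;2;4;2;10m [38;2;4;2;10m[48;2;4;2;10m [38;2;4;2;10m[48;2;4;2;10m [38;2;4;2;10m[48;2;4;2;10m [0m
[38;2;12;3;23m[48;2;15;4;28m▌[38;2;4;2;10m[48;2;4;2;10m [38;2;4;2;10m[48;2;4;2;10m [38;2;5;2;12m[48;2;7;2;15m▐[38;2;4;2;10m[48;2;4;2;10m [38;2;4;2;10m[48;2;4;2;10m [38;2;4;2;10m[48;2;4;2;10m [38;2;4;2;10m[48;2;4;2;10m [38;2;4;2;10m[48;2;4;2;10m [38;2;4;2;10m[48;2;4;2;10m [0m
[38;2;16;4;31m[48;2;24;6;44m🬆[38;2;4;2;10m[48;2;4;2;10m [38;2;4;2;10m[48;2;4;2;10m [38;2;6;2;13m[48;2;8;2;18m▐[38;2;4;2;10m[48;2;4;2;10m [38;2;4;2;10m[48;2;4;2;10m [38;2;4;2;10m[48;2;4;2;10m [38;2;4;2;10m[48;2;4;2;10m [38;2;4;2;10m[48;2;4;2;10m [38;2;4;2;10m[48;2;4;2;10m [0m
[38;2;109;27;74m[48;2;231;147;52m🬕[38;2;5;2;11m[48;2;253;223;39m🬎[38;2;5;2;11m[48;2;253;223;39m🬎[38;2;10;3;21m[48;2;253;223;39m🬎[38;2;5;2;11m[48;2;253;223;39m🬎[38;2;5;2;11m[48;2;253;223;39m🬎[38;2;5;2;11m[48;2;253;223;39m🬎[38;2;5;2;11m[48;2;253;223;39m🬎[38;2;5;2;11m[48;2;253;223;39m🬎[38;2;5;2;11m[48;2;253;223;39m🬎[0m
[38;2;59;13;85m[48;2;29;6;52m🬂[38;2;4;2;10m[48;2;4;2;10m [38;2;4;2;10m[48;2;4;2;10m [38;2;19;4;36m[48;2;60;14;89m🬬[38;2;4;2;10m[48;2;4;2;10m [38;2;4;2;10m[48;2;4;2;10m [38;2;4;2;10m[48;2;4;2;10m [38;2;4;2;10m[48;2;4;2;10m [38;2;4;2;10m[48;2;4;2;10m [38;2;4;2;10m[48;2;4;2;10m [0m
[38;2;22;5;41m[48;2;18;4;33m▐[38;2;4;2;10m[48;2;4;2;10m [38;2;4;2;10m[48;2;4;2;10m [38;2;142;50;72m[48;2;250;210;38m🬓[38;2;204;61;73m[48;2;254;240;45m🬋[38;2;204;61;73m[48;2;254;240;45m🬋[38;2;204;61;73m[48;2;254;240;45m🬋[38;2;204;61;73m[48;2;254;240;45m🬋[38;2;204;61;73m[48;2;254;240;45m🬋[38;2;204;61;73m[48;2;254;240;45m🬋[0m
</frame>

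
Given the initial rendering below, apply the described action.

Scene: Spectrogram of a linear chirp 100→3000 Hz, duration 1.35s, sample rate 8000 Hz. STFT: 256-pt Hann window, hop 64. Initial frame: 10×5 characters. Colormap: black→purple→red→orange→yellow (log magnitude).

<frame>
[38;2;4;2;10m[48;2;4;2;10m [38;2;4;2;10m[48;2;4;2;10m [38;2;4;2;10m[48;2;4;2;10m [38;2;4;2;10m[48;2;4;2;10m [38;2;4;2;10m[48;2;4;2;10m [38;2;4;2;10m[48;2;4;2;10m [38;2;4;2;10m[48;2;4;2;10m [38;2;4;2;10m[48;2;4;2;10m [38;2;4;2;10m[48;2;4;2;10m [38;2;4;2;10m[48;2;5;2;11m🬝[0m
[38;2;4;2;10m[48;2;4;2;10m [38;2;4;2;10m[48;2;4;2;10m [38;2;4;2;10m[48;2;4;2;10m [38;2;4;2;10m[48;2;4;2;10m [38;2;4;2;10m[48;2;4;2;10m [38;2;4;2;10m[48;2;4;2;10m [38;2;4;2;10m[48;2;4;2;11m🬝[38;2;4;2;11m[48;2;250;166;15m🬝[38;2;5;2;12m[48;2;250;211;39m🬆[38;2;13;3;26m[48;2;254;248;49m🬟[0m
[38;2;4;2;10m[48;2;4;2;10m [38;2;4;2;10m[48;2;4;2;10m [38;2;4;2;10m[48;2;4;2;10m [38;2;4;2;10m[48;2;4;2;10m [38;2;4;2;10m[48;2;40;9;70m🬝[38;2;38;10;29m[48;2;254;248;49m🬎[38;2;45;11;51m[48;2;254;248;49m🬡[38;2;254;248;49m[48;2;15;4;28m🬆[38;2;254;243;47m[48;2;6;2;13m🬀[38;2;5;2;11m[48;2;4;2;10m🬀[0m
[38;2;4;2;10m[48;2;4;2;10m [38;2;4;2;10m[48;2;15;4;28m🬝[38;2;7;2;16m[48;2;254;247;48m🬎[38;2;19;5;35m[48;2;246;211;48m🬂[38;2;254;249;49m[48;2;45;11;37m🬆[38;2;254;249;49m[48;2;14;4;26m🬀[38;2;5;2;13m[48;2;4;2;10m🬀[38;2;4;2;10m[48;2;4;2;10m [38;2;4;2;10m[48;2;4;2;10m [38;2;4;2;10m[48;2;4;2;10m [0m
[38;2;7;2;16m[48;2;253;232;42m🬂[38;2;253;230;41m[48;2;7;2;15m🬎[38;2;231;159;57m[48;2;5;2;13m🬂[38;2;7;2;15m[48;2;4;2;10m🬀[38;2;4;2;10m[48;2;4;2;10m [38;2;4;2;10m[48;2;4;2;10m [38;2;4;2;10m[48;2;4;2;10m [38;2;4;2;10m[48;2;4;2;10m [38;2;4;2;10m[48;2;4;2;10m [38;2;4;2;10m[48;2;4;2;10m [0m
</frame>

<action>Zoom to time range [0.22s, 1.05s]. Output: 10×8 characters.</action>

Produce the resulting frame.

<frame>
[38;2;4;2;10m[48;2;4;2;10m [38;2;4;2;10m[48;2;4;2;10m [38;2;4;2;10m[48;2;4;2;10m [38;2;4;2;10m[48;2;4;2;10m [38;2;4;2;10m[48;2;4;2;10m [38;2;4;2;10m[48;2;4;2;10m [38;2;4;2;10m[48;2;4;2;10m [38;2;4;2;10m[48;2;4;2;10m [38;2;4;2;10m[48;2;4;2;10m [38;2;4;2;10m[48;2;4;2;10m [0m
[38;2;4;2;10m[48;2;4;2;10m [38;2;4;2;10m[48;2;4;2;10m [38;2;4;2;10m[48;2;4;2;10m [38;2;4;2;10m[48;2;4;2;10m [38;2;4;2;10m[48;2;4;2;10m [38;2;4;2;10m[48;2;4;2;10m [38;2;4;2;10m[48;2;4;2;10m [38;2;4;2;10m[48;2;4;2;10m [38;2;4;2;10m[48;2;4;2;10m [38;2;4;2;10m[48;2;4;2;10m [0m
[38;2;4;2;10m[48;2;4;2;10m [38;2;4;2;10m[48;2;4;2;10m [38;2;4;2;10m[48;2;4;2;10m [38;2;4;2;10m[48;2;4;2;10m [38;2;4;2;10m[48;2;4;2;10m [38;2;4;2;10m[48;2;4;2;10m [38;2;4;2;10m[48;2;4;2;10m [38;2;4;2;10m[48;2;4;2;10m [38;2;4;2;10m[48;2;4;2;10m [38;2;4;2;10m[48;2;7;2;15m🬝[0m
[38;2;4;2;10m[48;2;4;2;10m [38;2;4;2;10m[48;2;4;2;10m [38;2;4;2;10m[48;2;4;2;10m [38;2;4;2;10m[48;2;4;2;10m [38;2;4;2;10m[48;2;4;2;10m [38;2;4;2;10m[48;2;4;2;10m [38;2;4;2;10m[48;2;5;2;13m🬝[38;2;7;2;15m[48;2;220;93;51m🬝[38;2;46;12;31m[48;2;254;248;49m🬎[38;2;98;25;57m[48;2;245;210;49m🬟[0m
[38;2;4;2;10m[48;2;4;2;10m [38;2;4;2;10m[48;2;4;2;10m [38;2;4;2;10m[48;2;4;2;10m [38;2;4;2;10m[48;2;6;2;13m🬝[38;2;5;2;12m[48;2;168;43;82m🬝[38;2;24;6;33m[48;2;254;249;49m🬎[38;2;89;23;51m[48;2;247;212;47m🬂[38;2;254;249;49m[48;2;67;17;42m🬆[38;2;254;248;49m[48;2;23;6;28m🬀[38;2;11;3;21m[48;2;4;2;10m🬀[0m
[38;2;4;2;10m[48;2;5;2;12m🬝[38;2;5;2;12m[48;2;76;18;88m🬝[38;2;14;3;27m[48;2;254;248;49m🬎[38;2;43;10;54m[48;2;253;229;41m🬂[38;2;247;212;47m[48;2;14;3;27m🬎[38;2;254;249;49m[48;2;42;11;29m🬀[38;2;11;3;22m[48;2;4;2;10m🬀[38;2;4;2;11m[48;2;4;2;10m🬀[38;2;4;2;10m[48;2;4;2;10m [38;2;4;2;10m[48;2;4;2;10m [0m
[38;2;23;5;42m[48;2;253;231;42m🬂[38;2;253;229;41m[48;2;21;5;39m🬎[38;2;240;176;46m[48;2;9;2;19m🬂[38;2;18;4;33m[48;2;4;2;10m🬀[38;2;4;2;11m[48;2;4;2;10m🬀[38;2;4;2;10m[48;2;4;2;10m [38;2;4;2;10m[48;2;4;2;10m [38;2;4;2;10m[48;2;4;2;10m [38;2;4;2;10m[48;2;4;2;10m [38;2;4;2;10m[48;2;4;2;10m [0m
[38;2;18;4;33m[48;2;4;2;11m🬀[38;2;5;2;11m[48;2;4;2;10m🬀[38;2;4;2;10m[48;2;4;2;10m [38;2;4;2;10m[48;2;4;2;10m [38;2;4;2;10m[48;2;4;2;10m [38;2;4;2;10m[48;2;4;2;10m [38;2;4;2;10m[48;2;4;2;10m [38;2;4;2;10m[48;2;4;2;10m [38;2;4;2;10m[48;2;4;2;10m [38;2;4;2;10m[48;2;4;2;10m [0m
</frame>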